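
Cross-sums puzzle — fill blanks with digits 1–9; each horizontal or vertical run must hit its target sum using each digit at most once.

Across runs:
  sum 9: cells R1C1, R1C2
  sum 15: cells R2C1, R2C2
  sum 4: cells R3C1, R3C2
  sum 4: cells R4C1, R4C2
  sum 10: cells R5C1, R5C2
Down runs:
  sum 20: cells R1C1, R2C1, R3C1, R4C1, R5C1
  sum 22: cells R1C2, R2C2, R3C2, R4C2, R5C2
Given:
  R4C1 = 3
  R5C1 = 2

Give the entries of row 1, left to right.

4 in 2 cells must be {1,3}.
R3C1 = 1: the only remaining digit allowed by both the 4 across and the 20 down.
R3C2 = 4 − 1 = 3 completes the 4 across.
R4C2 = 4 − 3 = 1 completes the 4 across.
R5C2 = 10 − 2 = 8 completes the 10 across.
Given what's placed, R2C2 must be 6 to fit the 15 across and 22 down.
R1C2 = 22 − 18 = 4 completes the 22 down.
R2C1 = 15 − 6 = 9 completes the 15 across.
R1C1 = 9 − 4 = 5 completes the 9 across.

5, 4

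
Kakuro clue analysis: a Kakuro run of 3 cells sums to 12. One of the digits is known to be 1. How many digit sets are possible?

4

3 distinct digits from 1–9 sum between 6 and 24.
Keeping only sets containing 1.
Enumerating: {1,2,9}, {1,3,8}, {1,4,7}, {1,5,6}.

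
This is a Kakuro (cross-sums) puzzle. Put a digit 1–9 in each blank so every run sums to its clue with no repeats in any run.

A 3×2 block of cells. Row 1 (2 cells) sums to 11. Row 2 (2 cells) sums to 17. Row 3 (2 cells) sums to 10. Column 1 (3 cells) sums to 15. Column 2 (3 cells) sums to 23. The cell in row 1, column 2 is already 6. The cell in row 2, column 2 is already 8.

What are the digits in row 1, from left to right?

5, 6

17 in 2 cells must be {8,9}; 23 in 3 cells must be {6,8,9}.
(1,1) = 11 − 6 = 5 completes the 11 across.
(2,1) = 17 − 8 = 9 completes the 17 across.
(3,1) = 15 − 14 = 1 completes the 15 down.
(3,2) = 10 − 1 = 9 completes the 10 across.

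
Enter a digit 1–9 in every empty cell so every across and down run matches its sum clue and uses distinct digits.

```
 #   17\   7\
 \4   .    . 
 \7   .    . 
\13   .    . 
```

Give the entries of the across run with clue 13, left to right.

9, 4

4 in 2 cells must be {1,3}; 7 in 3 cells must be {1,2,4}.
The 4 across and the 7 down share only 1, so R1C2 = 1.
Given what's placed, R3C2 must be 4 to fit the 13 across and 7 down.
R1C1 = 4 − 1 = 3 completes the 4 across.
R2C2 = 7 − 5 = 2 completes the 7 down.
R3C1 = 13 − 4 = 9 completes the 13 across.
R2C1 = 7 − 2 = 5 completes the 7 across.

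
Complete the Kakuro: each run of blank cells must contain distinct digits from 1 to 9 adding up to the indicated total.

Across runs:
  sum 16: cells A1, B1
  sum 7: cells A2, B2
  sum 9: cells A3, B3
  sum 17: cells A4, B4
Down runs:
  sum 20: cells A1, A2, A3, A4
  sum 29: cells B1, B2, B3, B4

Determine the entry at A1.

16 in 2 cells must be {7,9}; 17 in 2 cells must be {8,9}; 29 in 4 cells must be {5,7,8,9}.
Only 5 fits B2 under both its across sum 7 and down sum 29.
A2 = 7 − 5 = 2 completes the 7 across.
Nothing is forced directly, so branch on A4, whose candidates are 8 or 9. If A4 = 9: then A1 would have to be in {7,9} for the 16 across but in {1,3,4,5,6,8} for the 20 down — contradiction. So A4 = 8.
B4 = 17 − 8 = 9 completes the 17 across.
B1 = 7: the only remaining digit allowed by both the 16 across and the 29 down.
B3 = 29 − 21 = 8 completes the 29 down.
A1 = 16 − 7 = 9 completes the 16 across.

9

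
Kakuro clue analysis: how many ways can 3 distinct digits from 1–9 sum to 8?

2

3 distinct digits from 1–9 sum between 6 and 24.
Enumerating: {1,2,5}, {1,3,4}.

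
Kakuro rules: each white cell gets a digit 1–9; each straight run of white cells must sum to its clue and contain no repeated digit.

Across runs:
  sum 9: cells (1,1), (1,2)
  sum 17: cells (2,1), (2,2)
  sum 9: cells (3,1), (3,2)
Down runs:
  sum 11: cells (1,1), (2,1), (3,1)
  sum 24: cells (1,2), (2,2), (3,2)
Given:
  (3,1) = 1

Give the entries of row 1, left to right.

2, 7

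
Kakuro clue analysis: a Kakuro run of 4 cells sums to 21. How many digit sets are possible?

11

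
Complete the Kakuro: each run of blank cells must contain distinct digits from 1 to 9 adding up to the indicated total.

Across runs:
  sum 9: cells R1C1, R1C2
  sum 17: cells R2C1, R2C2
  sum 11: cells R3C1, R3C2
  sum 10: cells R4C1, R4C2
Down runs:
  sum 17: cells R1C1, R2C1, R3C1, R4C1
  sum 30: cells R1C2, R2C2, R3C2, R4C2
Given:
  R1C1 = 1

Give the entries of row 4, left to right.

17 in 2 cells must be {8,9}; 30 in 4 cells must be {6,7,8,9}.
R1C2 = 9 − 1 = 8 completes the 9 across.
R2C2 = 9: the only remaining digit allowed by both the 17 across and the 30 down.
R2C1 = 17 − 9 = 8 completes the 17 across.
No cell is forced outright now. R3C2 can only be 6 or 7 (the digits allowed by both its 11 across and its 30 down). If R3C2 = 7: then R3C1 would have to be in {4} for the 11 across but in {2,3,5,6} for the 17 down — contradiction. So R3C2 = 6.
R3C1 = 11 − 6 = 5 completes the 11 across.
R4C1 = 17 − 14 = 3 completes the 17 down.
R4C2 = 10 − 3 = 7 completes the 10 across.

3, 7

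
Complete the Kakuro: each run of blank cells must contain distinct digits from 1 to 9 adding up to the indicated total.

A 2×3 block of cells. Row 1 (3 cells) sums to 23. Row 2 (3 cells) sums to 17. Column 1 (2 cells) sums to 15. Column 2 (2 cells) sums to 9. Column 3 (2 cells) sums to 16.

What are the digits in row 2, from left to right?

23 in 3 cells must be {6,8,9}; 16 in 2 cells must be {7,9}.
The 23 across and the 16 down share only 9, so (1,3) = 9.
(2,3) = 16 − 9 = 7 completes the 16 down.
Nothing is forced directly, so branch on (1,1), whose candidates are 6 or 8. If (1,1) = 8: that forces (1,2) = 6, after which (2,1) would have to be in {1,2,4,6,8,9} for the 17 across but in {7} for the 15 down — contradiction. So (1,1) = 6.
(1,2) = 23 − 15 = 8 completes the 23 across.
(2,1) = 15 − 6 = 9 completes the 15 down.
(2,2) = 17 − 16 = 1 completes the 17 across.

9 1 7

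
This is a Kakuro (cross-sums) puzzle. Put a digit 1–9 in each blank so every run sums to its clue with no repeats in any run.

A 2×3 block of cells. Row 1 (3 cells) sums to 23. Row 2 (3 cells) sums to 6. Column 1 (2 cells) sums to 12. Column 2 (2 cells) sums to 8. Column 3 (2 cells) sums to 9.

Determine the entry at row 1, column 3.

23 in 3 cells must be {6,8,9}; 6 in 3 cells must be {1,2,3}.
The 23 across and the 8 down share only 6, so (1,2) = 6.
Given what's placed, (1,3) must be 8 to fit the 23 across and 9 down.
(2,1) = 3: only digit in both the 6-across and 12-down candidate sets.
(2,2) = 8 − 6 = 2 completes the 8 down.
(2,3) = 6 − 5 = 1 completes the 6 across.
(1,1) = 23 − 14 = 9 completes the 23 across.

8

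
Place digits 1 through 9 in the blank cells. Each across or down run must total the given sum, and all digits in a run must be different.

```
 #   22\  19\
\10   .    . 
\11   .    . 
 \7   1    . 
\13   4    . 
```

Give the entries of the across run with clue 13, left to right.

R3C2 = 7 − 1 = 6 completes the 7 across.
R4C2 = 13 − 4 = 9 completes the 13 across.
R2C2 = 3: the only remaining digit allowed by both the 11 across and the 19 down.
R1C2 = 19 − 18 = 1 completes the 19 down.
R2C1 = 11 − 3 = 8 completes the 11 across.
R1C1 = 10 − 1 = 9 completes the 10 across.

4, 9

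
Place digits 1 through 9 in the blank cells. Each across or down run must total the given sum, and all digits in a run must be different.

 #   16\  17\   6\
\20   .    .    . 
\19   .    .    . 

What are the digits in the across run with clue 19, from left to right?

9 8 2

16 in 2 cells must be {7,9}; 17 in 2 cells must be {8,9}.
Nothing is forced directly, so branch on R1C3, whose candidates are 4 or 5. If R1C3 = 5: then R2C3 would have to be in {2,3,4,5,6,7,8,9} for the 19 across but in {1} for the 6 down — contradiction. So R1C3 = 4.
Given what's placed, R1C2 must be 9 to fit the 20 across and 17 down.
R2C2 = 17 − 9 = 8 completes the 17 down.
R2C3 = 6 − 4 = 2 completes the 6 down.
R1C1 = 20 − 13 = 7 completes the 20 across.
R2C1 = 19 − 10 = 9 completes the 19 across.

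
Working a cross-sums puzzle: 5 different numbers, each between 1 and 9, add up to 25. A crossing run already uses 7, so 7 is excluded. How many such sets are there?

5

5 distinct digits from 1–9 sum between 15 and 35.
Dropping sets that contain 7.
Enumerating: {1,2,5,8,9}, {1,3,4,8,9}, {1,4,5,6,9}, {2,3,5,6,9}, {2,4,5,6,8}.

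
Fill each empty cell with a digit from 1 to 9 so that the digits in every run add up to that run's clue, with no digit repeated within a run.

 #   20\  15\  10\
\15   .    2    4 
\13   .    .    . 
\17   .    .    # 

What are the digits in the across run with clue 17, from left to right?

8, 9

17 in 2 cells must be {8,9}.
R1C1 = 15 − 6 = 9 completes the 15 across.
R2C3 = 10 − 4 = 6 completes the 10 down.
R3C1 = 8: the only remaining digit allowed by both the 17 across and the 20 down.
R3C2 = 17 − 8 = 9 completes the 17 across.
R2C1 = 20 − 17 = 3 completes the 20 down.
R2C2 = 13 − 9 = 4 completes the 13 across.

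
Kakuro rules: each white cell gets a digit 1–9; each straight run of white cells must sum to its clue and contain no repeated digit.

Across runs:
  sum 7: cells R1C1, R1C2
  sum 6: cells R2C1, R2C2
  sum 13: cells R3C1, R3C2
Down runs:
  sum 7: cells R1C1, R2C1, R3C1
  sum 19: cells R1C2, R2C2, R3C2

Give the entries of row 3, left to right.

4, 9

7 in 3 cells must be {1,2,4}.
The 13 across and the 7 down share only 4, so R3C1 = 4.
R3C2 = 13 − 4 = 9 completes the 13 across.
Nothing is forced directly, so branch on R1C1, whose candidates are 1 or 2. If R1C1 = 2: then R1C2 would have to be in {5} for the 7 across but in {2,3,4,6,7,8} for the 19 down — contradiction. So R1C1 = 1.
R1C2 = 7 − 1 = 6 completes the 7 across.
R2C1 = 7 − 5 = 2 completes the 7 down.
R2C2 = 6 − 2 = 4 completes the 6 across.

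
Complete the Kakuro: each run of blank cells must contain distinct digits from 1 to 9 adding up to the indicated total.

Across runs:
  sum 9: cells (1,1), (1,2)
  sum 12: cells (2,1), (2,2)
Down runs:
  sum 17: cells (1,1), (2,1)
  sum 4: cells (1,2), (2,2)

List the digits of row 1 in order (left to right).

8 1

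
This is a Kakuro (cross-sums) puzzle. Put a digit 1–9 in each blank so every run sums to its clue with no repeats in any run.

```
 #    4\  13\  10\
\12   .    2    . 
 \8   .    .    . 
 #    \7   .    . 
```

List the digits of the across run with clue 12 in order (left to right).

3, 2, 7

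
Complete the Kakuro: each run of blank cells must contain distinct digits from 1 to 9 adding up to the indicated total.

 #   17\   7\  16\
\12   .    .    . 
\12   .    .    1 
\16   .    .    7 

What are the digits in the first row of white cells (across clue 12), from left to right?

7 in 3 cells must be {1,2,4}.
R1C3 = 16 − 8 = 8 completes the 16 down.
Given what's placed, R1C2 must be 1 to fit the 12 across and 7 down.
Given what's placed, R3C2 must be 4 to fit the 16 across and 7 down.
R1C1 = 12 − 9 = 3 completes the 12 across.
R2C2 = 7 − 5 = 2 completes the 7 down.
R3C1 = 16 − 11 = 5 completes the 16 across.
R2C1 = 12 − 3 = 9 completes the 12 across.

3 1 8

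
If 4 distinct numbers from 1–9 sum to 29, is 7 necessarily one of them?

The only way to make 29 from 4 distinct digits is {5,7,8,9}, which contains 7.

Yes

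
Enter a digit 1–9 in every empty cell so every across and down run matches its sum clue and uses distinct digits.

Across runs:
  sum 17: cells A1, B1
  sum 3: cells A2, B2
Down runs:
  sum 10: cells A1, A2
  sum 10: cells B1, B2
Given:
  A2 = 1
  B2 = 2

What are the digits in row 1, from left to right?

9, 8

17 in 2 cells must be {8,9}; 3 in 2 cells must be {1,2}.
A1 = 10 − 1 = 9 completes the 10 down.
B1 = 17 − 9 = 8 completes the 17 across.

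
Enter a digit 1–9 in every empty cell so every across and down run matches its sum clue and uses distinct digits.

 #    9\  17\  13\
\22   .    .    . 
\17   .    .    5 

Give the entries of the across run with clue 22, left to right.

5 9 8

17 in 2 cells must be {8,9}.
R1C3 = 13 − 5 = 8 completes the 13 down.
R1C1 = 5: the only remaining digit allowed by both the 22 across and the 9 down.
R1C2 = 22 − 13 = 9 completes the 22 across.
R2C1 = 9 − 5 = 4 completes the 9 down.
R2C2 = 17 − 9 = 8 completes the 17 across.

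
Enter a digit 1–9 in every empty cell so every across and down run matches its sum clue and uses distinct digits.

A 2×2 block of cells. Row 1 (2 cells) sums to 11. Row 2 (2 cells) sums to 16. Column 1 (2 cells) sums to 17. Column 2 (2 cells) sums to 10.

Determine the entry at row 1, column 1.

16 in 2 cells must be {7,9}; 17 in 2 cells must be {8,9}.
The 16 across and the 17 down share only 9, so (2,1) = 9.
(2,2) = 16 − 9 = 7 completes the 16 across.
(1,1) = 17 − 9 = 8 completes the 17 down.
(1,2) = 11 − 8 = 3 completes the 11 across.

8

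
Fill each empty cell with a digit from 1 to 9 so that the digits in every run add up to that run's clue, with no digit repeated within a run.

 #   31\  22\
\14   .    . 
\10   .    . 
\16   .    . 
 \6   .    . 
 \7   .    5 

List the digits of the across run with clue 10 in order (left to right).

7 3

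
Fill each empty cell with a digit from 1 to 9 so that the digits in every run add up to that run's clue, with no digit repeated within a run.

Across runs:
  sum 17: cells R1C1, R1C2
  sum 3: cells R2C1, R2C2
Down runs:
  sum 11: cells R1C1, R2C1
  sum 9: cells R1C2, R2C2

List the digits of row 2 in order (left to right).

2 1

17 in 2 cells must be {8,9}; 3 in 2 cells must be {1,2}.
The 17 across and the 9 down share only 8, so R1C2 = 8.
The 3 across and the 11 down share only 2, so R2C1 = 2.
R2C2 = 3 − 2 = 1 completes the 3 across.
R1C1 = 17 − 8 = 9 completes the 17 across.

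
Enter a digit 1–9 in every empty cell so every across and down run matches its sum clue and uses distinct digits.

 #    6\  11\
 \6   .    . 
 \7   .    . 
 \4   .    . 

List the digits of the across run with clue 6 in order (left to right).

2 4

4 in 2 cells must be {1,3}; 6 in 3 cells must be {1,2,3}.
Nothing is forced directly, so branch on R1C1, whose candidates are 1 or 2. If R1C1 = 1: that forces R1C2 = 5, R3C1 = 3, after which R3C2 would have to be in {1} for the 4 across but in {2,4} for the 11 down — contradiction. So R1C1 = 2.
R1C2 = 6 − 2 = 4 completes the 6 across.
Given what's placed, R3C2 must be 1 to fit the 4 across and 11 down.
R2C2 = 11 − 5 = 6 completes the 11 down.
R3C1 = 4 − 1 = 3 completes the 4 across.
R2C1 = 7 − 6 = 1 completes the 7 across.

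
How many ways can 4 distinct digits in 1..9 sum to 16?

4 distinct digits from 1–9 sum between 10 and 30.

8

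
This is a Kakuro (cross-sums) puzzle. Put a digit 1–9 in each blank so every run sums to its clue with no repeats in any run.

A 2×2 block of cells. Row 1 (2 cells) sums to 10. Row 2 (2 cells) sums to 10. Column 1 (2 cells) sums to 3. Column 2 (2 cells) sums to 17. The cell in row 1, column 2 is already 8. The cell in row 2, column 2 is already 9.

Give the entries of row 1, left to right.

2 8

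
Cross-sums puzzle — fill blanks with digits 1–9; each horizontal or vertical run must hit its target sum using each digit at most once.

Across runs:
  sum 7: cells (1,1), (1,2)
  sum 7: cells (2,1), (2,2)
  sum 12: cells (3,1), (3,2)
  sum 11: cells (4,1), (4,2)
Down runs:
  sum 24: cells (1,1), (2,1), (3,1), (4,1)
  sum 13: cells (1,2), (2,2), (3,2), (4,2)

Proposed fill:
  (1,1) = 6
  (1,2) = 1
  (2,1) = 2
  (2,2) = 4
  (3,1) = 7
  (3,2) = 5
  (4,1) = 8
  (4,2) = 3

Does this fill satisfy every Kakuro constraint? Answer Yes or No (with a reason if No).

No — the across run (2,1)–(2,2) sums to 6, not 7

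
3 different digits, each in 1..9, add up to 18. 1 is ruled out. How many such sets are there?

3 distinct digits from 1–9 sum between 6 and 24.
Dropping sets that contain 1.
Enumerating: {2,7,9}, {3,6,9}, {3,7,8}, {4,5,9}, {4,6,8}, {5,6,7}.

6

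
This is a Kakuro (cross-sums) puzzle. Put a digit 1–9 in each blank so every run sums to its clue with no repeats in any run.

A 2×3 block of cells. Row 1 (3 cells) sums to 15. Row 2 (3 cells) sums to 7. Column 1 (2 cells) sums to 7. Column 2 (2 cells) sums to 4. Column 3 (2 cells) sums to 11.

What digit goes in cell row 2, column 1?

2

7 in 3 cells must be {1,2,4}; 4 in 2 cells must be {1,3}.
The 7 across and the 4 down share only 1, so (2,2) = 1.
(1,2) = 4 − 1 = 3 completes the 4 down.
Nothing is forced directly, so branch on (2,1), whose candidates are 2 or 4. If (2,1) = 4: then (1,1) would have to be in {4,5,7,8} for the 15 across but in {3} for the 7 down — contradiction. So (2,1) = 2.
(1,1) = 7 − 2 = 5 completes the 7 down.
(1,3) = 15 − 8 = 7 completes the 15 across.
(2,3) = 7 − 3 = 4 completes the 7 across.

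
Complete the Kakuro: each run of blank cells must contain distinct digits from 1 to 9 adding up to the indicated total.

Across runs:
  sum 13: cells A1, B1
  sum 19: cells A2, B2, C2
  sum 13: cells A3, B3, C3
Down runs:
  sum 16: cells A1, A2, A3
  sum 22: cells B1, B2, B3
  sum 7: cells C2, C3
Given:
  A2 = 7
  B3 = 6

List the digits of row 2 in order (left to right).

B2 = 9: the only remaining digit allowed by both the 19 across and the 22 down.
C2 = 19 − 16 = 3 completes the 19 across.
C3 = 7 − 3 = 4 completes the 7 down.
B1 = 22 − 15 = 7 completes the 22 down.
A3 = 13 − 10 = 3 completes the 13 across.
A1 = 13 − 7 = 6 completes the 13 across.

7 9 3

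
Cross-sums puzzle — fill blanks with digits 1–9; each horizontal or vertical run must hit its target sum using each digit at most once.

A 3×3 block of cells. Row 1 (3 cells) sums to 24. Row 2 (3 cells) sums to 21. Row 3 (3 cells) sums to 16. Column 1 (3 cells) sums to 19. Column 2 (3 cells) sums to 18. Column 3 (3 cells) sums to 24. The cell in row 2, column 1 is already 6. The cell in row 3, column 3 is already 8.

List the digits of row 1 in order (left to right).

8 7 9

24 in 3 cells must be {7,8,9}.
(2,3) = 7: the only remaining digit allowed by both the 21 across and the 24 down.
Given what's placed, (3,1) must be 5 to fit the 16 across and 19 down.
(3,2) = 16 − 13 = 3 completes the 16 across.
(1,1) = 19 − 11 = 8 completes the 19 down.
(1,3) = 24 − 15 = 9 completes the 24 down.
(2,2) = 21 − 13 = 8 completes the 21 across.
(1,2) = 24 − 17 = 7 completes the 24 across.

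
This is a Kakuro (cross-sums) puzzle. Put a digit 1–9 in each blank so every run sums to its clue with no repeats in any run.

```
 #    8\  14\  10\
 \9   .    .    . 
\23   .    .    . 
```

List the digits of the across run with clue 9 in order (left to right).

2, 6, 1

23 in 3 cells must be {6,8,9}.
The 23 across and the 8 down share only 6, so R2C1 = 6.
R1C1 = 8 − 6 = 2 completes the 8 down.
Given what's placed, R1C2 must be 6 to fit the 9 across and 14 down.
R1C3 = 9 − 8 = 1 completes the 9 across.
R2C2 = 14 − 6 = 8 completes the 14 down.
R2C3 = 23 − 14 = 9 completes the 23 across.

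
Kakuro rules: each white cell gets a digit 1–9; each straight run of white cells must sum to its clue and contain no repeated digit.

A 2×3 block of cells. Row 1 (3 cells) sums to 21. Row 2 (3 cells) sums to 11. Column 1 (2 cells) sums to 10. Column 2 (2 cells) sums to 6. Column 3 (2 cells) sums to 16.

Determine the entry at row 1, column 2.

16 in 2 cells must be {7,9}.
The 11 across and the 16 down share only 7, so (2,3) = 7.
(1,3) = 16 − 7 = 9 completes the 16 down.
Given what's placed, (2,2) must be 1 to fit the 11 across and 6 down.
(1,2) = 6 − 1 = 5 completes the 6 down.
(2,1) = 11 − 8 = 3 completes the 11 across.
(1,1) = 21 − 14 = 7 completes the 21 across.

5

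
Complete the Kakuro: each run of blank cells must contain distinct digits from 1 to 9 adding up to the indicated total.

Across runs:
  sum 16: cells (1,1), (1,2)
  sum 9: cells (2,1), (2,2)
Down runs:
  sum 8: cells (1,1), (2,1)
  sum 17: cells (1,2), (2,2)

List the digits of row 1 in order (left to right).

7 9

16 in 2 cells must be {7,9}; 17 in 2 cells must be {8,9}.
The 16 across and the 8 down share only 7, so (1,1) = 7.
(1,2) = 16 − 7 = 9 completes the 16 across.
(2,1) = 8 − 7 = 1 completes the 8 down.
(2,2) = 9 − 1 = 8 completes the 9 across.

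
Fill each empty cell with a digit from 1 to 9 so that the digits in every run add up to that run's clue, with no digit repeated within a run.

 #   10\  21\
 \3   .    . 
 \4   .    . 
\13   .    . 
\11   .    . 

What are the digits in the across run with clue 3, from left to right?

3 in 2 cells must be {1,2}; 4 in 2 cells must be {1,3}; 10 in 4 cells must be {1,2,3,4}.
Only 4 fits R3C1 under both its across sum 13 and down sum 10.
R3C2 = 13 − 4 = 9 completes the 13 across.
Nothing is forced directly, so branch on R2C2, whose candidates are 1 or 3. If R2C2 = 1: then R1C2 would have to be in {1,2} for the 3 across but in {3,4,5,6,7,8} for the 21 down — contradiction. So R2C2 = 3.
R2C1 = 4 − 3 = 1 completes the 4 across.
R1C1 = 2: the only remaining digit allowed by both the 3 across and the 10 down.
R1C2 = 3 − 2 = 1 completes the 3 across.

2, 1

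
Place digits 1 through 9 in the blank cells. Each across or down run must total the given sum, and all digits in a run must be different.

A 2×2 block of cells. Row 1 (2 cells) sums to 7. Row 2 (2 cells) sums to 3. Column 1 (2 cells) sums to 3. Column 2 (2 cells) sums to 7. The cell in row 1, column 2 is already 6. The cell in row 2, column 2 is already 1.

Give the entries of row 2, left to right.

2, 1

3 in 2 cells must be {1,2}.
(1,1) = 7 − 6 = 1 completes the 7 across.
(2,1) = 3 − 1 = 2 completes the 3 across.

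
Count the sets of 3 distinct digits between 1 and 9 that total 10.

4

3 distinct digits from 1–9 sum between 6 and 24.
Enumerating: {1,2,7}, {1,3,6}, {1,4,5}, {2,3,5}.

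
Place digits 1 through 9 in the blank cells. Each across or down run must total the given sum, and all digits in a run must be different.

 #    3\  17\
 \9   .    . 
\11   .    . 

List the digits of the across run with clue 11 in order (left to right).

2 9

3 in 2 cells must be {1,2}; 17 in 2 cells must be {8,9}.
The 9 across and the 17 down share only 8, so R1C2 = 8.
The 11 across and the 3 down share only 2, so R2C1 = 2.
R2C2 = 11 − 2 = 9 completes the 11 across.
R1C1 = 9 − 8 = 1 completes the 9 across.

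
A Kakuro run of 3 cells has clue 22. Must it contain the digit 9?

Yes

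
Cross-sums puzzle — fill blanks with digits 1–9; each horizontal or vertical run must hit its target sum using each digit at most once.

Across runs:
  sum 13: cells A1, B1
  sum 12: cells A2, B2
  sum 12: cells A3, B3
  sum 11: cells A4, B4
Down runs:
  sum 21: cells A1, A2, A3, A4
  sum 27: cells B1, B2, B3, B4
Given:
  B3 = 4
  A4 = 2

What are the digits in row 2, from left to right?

4 8

A3 = 12 − 4 = 8 completes the 12 across.
B4 = 11 − 2 = 9 completes the 11 across.
Given what's placed, B2 must be 8 to fit the 12 across and 27 down.
B1 = 27 − 21 = 6 completes the 27 down.
A2 = 12 − 8 = 4 completes the 12 across.
A1 = 13 − 6 = 7 completes the 13 across.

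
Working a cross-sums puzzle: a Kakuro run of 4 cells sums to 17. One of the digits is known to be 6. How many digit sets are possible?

4 distinct digits from 1–9 sum between 10 and 30.
Keeping only sets containing 6.
Enumerating: {1,2,6,8}, {1,3,6,7}, {2,4,5,6}.

3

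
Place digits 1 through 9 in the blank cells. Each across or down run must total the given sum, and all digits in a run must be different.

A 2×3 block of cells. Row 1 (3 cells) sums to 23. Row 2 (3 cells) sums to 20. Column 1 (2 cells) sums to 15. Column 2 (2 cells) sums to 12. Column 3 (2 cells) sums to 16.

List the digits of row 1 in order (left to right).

6, 8, 9

23 in 3 cells must be {6,8,9}; 16 in 2 cells must be {7,9}.
The 23 across and the 16 down share only 9, so (1,3) = 9.
(2,3) = 16 − 9 = 7 completes the 16 down.
Given what's placed, (1,2) must be 8 to fit the 23 across and 12 down.
(2,2) = 12 − 8 = 4 completes the 12 down.
(1,1) = 23 − 17 = 6 completes the 23 across.
(2,1) = 20 − 11 = 9 completes the 20 across.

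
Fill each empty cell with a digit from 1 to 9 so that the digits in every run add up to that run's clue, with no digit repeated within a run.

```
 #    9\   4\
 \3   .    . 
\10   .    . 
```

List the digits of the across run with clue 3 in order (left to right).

2 1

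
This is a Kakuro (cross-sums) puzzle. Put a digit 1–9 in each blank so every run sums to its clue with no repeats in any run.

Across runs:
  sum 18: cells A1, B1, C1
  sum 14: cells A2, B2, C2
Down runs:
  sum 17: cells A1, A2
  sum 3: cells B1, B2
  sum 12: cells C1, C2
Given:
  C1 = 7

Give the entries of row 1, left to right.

17 in 2 cells must be {8,9}; 3 in 2 cells must be {1,2}.
Given what's placed, B1 must be 2 to fit the 18 across and 3 down.
B2 = 3 − 2 = 1 completes the 3 down.
C2 = 12 − 7 = 5 completes the 12 down.
A1 = 18 − 9 = 9 completes the 18 across.
A2 = 14 − 6 = 8 completes the 14 across.

9 2 7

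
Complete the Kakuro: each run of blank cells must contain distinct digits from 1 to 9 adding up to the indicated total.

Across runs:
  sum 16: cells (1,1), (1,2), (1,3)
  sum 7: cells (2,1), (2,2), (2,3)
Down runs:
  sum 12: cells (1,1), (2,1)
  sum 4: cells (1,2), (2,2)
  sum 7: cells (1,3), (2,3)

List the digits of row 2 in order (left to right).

4, 1, 2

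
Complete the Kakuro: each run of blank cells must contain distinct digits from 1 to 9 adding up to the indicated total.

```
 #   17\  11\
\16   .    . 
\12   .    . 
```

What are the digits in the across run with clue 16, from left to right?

16 in 2 cells must be {7,9}; 17 in 2 cells must be {8,9}.
The 16 across and the 17 down share only 9, so R1C1 = 9.
R1C2 = 16 − 9 = 7 completes the 16 across.
R2C1 = 17 − 9 = 8 completes the 17 down.
R2C2 = 12 − 8 = 4 completes the 12 across.

9 7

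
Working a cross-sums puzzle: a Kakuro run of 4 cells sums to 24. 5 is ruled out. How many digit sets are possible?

4 distinct digits from 1–9 sum between 10 and 30.
Dropping sets that contain 5.
Enumerating: {1,6,8,9}, {2,6,7,9}, {3,4,8,9}, {3,6,7,8}.

4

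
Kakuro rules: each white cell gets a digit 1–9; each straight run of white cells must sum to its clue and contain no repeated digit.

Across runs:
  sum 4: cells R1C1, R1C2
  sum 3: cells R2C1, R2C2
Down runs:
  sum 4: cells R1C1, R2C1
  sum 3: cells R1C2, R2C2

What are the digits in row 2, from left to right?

4 in 2 cells must be {1,3}; 3 in 2 cells must be {1,2}.
The 4 across and the 3 down share only 1, so R1C2 = 1.
The 3 across and the 4 down share only 1, so R2C1 = 1.
R2C2 = 3 − 1 = 2 completes the 3 across.
R1C1 = 4 − 1 = 3 completes the 4 across.

1 2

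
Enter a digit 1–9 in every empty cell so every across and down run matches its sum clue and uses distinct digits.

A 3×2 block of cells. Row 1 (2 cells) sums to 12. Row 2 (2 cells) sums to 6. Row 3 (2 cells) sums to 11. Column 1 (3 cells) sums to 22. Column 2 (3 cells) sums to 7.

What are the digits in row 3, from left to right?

7 in 3 cells must be {1,2,4}.
The 12 across and the 7 down share only 4, so (1,2) = 4.
The 6 across and the 22 down share only 5, so (2,1) = 5.
(2,2) = 6 − 5 = 1 completes the 6 across.
(3,2) = 7 − 5 = 2 completes the 7 down.
(1,1) = 12 − 4 = 8 completes the 12 across.
(3,1) = 11 − 2 = 9 completes the 11 across.

9 2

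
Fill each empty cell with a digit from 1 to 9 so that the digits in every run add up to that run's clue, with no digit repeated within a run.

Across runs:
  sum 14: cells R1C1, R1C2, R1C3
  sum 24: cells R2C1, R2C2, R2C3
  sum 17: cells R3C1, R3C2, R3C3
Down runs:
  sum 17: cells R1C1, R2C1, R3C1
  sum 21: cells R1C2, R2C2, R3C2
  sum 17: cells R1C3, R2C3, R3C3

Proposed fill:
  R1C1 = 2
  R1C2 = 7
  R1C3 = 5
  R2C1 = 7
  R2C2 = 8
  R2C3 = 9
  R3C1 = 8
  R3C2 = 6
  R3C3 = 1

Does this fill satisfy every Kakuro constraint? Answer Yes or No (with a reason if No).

No — the down run R1C3–R3C3 sums to 15, not 17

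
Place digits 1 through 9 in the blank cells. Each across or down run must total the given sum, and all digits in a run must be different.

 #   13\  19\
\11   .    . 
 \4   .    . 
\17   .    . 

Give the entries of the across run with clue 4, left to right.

1 3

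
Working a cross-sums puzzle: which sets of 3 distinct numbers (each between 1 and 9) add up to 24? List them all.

3 distinct digits from 1–9 sum between 6 and 24.
Only one set works: {7,8,9}.

{7,8,9}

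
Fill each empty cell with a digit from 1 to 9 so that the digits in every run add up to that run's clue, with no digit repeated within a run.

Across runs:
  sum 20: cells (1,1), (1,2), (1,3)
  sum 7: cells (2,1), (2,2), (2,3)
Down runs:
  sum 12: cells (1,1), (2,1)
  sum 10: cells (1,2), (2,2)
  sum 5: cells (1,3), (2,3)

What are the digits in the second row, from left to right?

4 1 2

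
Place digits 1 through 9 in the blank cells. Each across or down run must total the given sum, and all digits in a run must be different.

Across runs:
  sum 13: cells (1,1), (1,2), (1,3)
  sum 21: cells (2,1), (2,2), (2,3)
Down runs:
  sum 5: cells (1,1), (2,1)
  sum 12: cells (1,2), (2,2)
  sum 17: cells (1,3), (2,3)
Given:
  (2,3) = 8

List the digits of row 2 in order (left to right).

4 9 8

17 in 2 cells must be {8,9}.
(1,3) = 17 − 8 = 9 completes the 17 down.
(2,1) = 4: the only remaining digit allowed by both the 21 across and the 5 down.
(2,2) = 21 − 12 = 9 completes the 21 across.
(1,1) = 5 − 4 = 1 completes the 5 down.
(1,2) = 13 − 10 = 3 completes the 13 across.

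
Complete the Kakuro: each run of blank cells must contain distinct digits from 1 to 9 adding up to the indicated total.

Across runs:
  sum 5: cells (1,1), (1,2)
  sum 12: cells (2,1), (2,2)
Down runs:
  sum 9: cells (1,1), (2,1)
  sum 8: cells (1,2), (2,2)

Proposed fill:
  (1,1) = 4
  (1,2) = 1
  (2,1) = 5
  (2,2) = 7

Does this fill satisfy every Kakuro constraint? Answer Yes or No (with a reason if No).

Yes

Across: 4+1=5; 5+7=12. Down: 4+5=9; 1+7=8. No digit repeats within any run.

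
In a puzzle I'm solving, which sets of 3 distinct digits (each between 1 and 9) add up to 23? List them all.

3 distinct digits from 1–9 sum between 6 and 24.
Only one set works: {6,8,9}.

{6,8,9}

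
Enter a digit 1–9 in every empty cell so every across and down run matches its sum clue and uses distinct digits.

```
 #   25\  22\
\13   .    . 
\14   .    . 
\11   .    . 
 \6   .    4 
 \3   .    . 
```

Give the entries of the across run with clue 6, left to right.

3 in 2 cells must be {1,2}.
R4C1 = 6 − 4 = 2 completes the 6 across.
R5C1 = 1: the only remaining digit allowed by both the 3 across and the 25 down.
R5C2 = 3 − 1 = 2 completes the 3 across.

2, 4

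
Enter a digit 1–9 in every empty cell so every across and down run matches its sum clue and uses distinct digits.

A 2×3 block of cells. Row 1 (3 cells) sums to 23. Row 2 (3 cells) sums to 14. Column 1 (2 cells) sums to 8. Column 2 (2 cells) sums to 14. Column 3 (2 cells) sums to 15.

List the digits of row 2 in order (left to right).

2, 5, 7

23 in 3 cells must be {6,8,9}.
The 23 across and the 8 down share only 6, so (1,1) = 6.
(2,1) = 8 − 6 = 2 completes the 8 down.
Nothing is forced directly, so branch on (1,2), whose candidates are 8 or 9. If (1,2) = 8: that forces (1,3) = 9, after which (2,2) would have to be in {3,4,5,7,8,9} for the 14 across but in {6} for the 14 down — contradiction. So (1,2) = 9.
(1,3) = 23 − 15 = 8 completes the 23 across.
(2,2) = 14 − 9 = 5 completes the 14 down.
(2,3) = 14 − 7 = 7 completes the 14 across.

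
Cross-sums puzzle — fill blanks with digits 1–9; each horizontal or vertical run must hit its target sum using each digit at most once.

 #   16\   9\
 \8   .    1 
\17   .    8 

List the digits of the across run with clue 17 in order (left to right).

17 in 2 cells must be {8,9}; 16 in 2 cells must be {7,9}.
R1C1 = 8 − 1 = 7 completes the 8 across.
R2C1 = 17 − 8 = 9 completes the 17 across.

9, 8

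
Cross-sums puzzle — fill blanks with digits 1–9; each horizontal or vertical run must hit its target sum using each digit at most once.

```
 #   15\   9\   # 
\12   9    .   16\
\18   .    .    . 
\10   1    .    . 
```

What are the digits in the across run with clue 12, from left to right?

9, 3

16 in 2 cells must be {7,9}.
R1C2 = 12 − 9 = 3 completes the 12 across.
R2C1 = 15 − 10 = 5 completes the 15 down.
R2C2 = 4: the only remaining digit allowed by both the 18 across and the 9 down.
R2C3 = 18 − 9 = 9 completes the 18 across.
R3C2 = 9 − 7 = 2 completes the 9 down.
R3C3 = 10 − 3 = 7 completes the 10 across.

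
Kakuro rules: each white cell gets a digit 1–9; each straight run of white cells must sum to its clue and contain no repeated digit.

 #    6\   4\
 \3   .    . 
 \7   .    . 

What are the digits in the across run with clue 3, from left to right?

3 in 2 cells must be {1,2}; 4 in 2 cells must be {1,3}.
The 3 across and the 4 down share only 1, so R1C2 = 1.
R2C2 = 4 − 1 = 3 completes the 4 down.
R1C1 = 3 − 1 = 2 completes the 3 across.
R2C1 = 7 − 3 = 4 completes the 7 across.

2 1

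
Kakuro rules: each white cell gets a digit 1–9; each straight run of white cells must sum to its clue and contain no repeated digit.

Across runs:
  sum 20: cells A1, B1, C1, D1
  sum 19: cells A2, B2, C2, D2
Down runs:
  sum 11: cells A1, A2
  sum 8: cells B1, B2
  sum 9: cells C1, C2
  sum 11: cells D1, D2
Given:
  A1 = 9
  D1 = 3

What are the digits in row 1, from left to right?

9, 2, 6, 3

A2 = 11 − 9 = 2 completes the 11 down.
D2 = 11 − 3 = 8 completes the 11 down.
Nothing is forced directly, so branch on B2, whose candidates are 3 or 5 or 6. If B2 = 3: then B1 would have to be in {1,2,6,7} for the 20 across but in {5} for the 8 down — contradiction. If B2 = 5: then B1 would have to be in {1,2,6,7} for the 20 across but in {3} for the 8 down — contradiction. So B2 = 6.
B1 = 8 − 6 = 2 completes the 8 down.
C1 = 20 − 14 = 6 completes the 20 across.
C2 = 19 − 16 = 3 completes the 19 across.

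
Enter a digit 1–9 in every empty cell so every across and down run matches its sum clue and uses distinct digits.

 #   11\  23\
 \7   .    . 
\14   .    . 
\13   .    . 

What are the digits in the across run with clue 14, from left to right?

6 8

23 in 3 cells must be {6,8,9}.
The 7 across and the 23 down share only 6, so R1C2 = 6.
R1C1 = 7 − 6 = 1 completes the 7 across.
Nothing is forced directly, so branch on R2C1, whose candidates are 6 or 8. If R2C1 = 8: then R2C2 would have to be in {6} for the 14 across but in {8,9} for the 23 down — contradiction. So R2C1 = 6.
R2C2 = 14 − 6 = 8 completes the 14 across.
R3C1 = 11 − 7 = 4 completes the 11 down.
R3C2 = 13 − 4 = 9 completes the 13 across.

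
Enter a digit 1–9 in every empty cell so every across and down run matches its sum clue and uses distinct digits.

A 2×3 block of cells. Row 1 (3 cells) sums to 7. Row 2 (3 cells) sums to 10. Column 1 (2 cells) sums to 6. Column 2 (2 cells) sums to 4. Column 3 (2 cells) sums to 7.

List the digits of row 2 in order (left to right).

2, 3, 5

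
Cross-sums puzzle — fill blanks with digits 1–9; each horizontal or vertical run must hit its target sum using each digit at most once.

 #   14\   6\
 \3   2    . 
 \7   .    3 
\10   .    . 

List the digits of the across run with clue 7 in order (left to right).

4, 3

3 in 2 cells must be {1,2}; 6 in 3 cells must be {1,2,3}.
R1C2 = 3 − 2 = 1 completes the 3 across.
R2C1 = 7 − 3 = 4 completes the 7 across.
R3C1 = 14 − 6 = 8 completes the 14 down.
R3C2 = 10 − 8 = 2 completes the 10 across.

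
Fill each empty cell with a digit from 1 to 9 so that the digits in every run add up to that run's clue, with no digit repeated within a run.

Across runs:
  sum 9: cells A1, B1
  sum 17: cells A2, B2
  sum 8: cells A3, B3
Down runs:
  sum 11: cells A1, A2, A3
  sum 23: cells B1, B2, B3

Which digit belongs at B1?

8

17 in 2 cells must be {8,9}; 23 in 3 cells must be {6,8,9}.
The 17 across and the 11 down share only 8, so A2 = 8.
B2 = 17 − 8 = 9 completes the 17 across.
Given what's placed, B3 must be 6 to fit the 8 across and 23 down.
B1 = 23 − 15 = 8 completes the 23 down.
A3 = 8 − 6 = 2 completes the 8 across.
A1 = 9 − 8 = 1 completes the 9 across.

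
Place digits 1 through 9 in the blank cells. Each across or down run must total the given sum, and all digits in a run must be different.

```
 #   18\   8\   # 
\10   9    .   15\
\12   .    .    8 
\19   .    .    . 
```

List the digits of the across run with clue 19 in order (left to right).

R1C2 = 10 − 9 = 1 completes the 10 across.
R2C2 = 3: the only remaining digit allowed by both the 12 across and the 8 down.
R3C2 = 8 − 4 = 4 completes the 8 down.
R3C3 = 15 − 8 = 7 completes the 15 down.
R2C1 = 12 − 11 = 1 completes the 12 across.
R3C1 = 19 − 11 = 8 completes the 19 across.

8, 4, 7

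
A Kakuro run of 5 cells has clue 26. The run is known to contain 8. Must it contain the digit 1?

Counterexample: {2,3,4,8,9} sums to 26 under that restriction without using 1.

No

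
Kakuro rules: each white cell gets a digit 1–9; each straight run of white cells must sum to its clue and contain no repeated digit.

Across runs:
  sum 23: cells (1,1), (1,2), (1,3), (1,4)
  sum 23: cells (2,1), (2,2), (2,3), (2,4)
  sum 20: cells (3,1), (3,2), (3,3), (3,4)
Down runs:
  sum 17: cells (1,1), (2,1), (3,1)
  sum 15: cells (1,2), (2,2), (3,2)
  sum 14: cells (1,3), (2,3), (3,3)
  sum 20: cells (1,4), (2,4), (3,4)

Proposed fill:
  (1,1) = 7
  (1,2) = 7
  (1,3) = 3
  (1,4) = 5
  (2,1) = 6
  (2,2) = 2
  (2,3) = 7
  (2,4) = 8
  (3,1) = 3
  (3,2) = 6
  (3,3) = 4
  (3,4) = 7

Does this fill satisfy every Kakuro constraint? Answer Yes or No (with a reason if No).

No — the across run (1,1)–(1,4) sums to 22, not 23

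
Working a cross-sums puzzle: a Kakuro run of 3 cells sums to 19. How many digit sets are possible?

3 distinct digits from 1–9 sum between 6 and 24.
Enumerating: {2,8,9}, {3,7,9}, {4,6,9}, {4,7,8}, {5,6,8}.

5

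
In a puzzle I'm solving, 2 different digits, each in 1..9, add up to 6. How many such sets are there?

2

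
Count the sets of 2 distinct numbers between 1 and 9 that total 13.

3

2 distinct digits from 1–9 sum between 3 and 17.
Enumerating: {4,9}, {5,8}, {6,7}.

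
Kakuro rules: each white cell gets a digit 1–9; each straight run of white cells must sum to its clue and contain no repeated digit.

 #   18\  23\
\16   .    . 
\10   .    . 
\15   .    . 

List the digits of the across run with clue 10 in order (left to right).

16 in 2 cells must be {7,9}; 23 in 3 cells must be {6,8,9}.
The 16 across and the 23 down share only 9, so R1C2 = 9.
R1C1 = 16 − 9 = 7 completes the 16 across.
Nothing is forced directly, so branch on R2C2, whose candidates are 6 or 8. If R2C2 = 6: then R2C1 would have to be in {4} for the 10 across but in {2,3,5,6,8,9} for the 18 down — contradiction. So R2C2 = 8.
R2C1 = 10 − 8 = 2 completes the 10 across.
R3C1 = 18 − 9 = 9 completes the 18 down.
R3C2 = 15 − 9 = 6 completes the 15 across.

2, 8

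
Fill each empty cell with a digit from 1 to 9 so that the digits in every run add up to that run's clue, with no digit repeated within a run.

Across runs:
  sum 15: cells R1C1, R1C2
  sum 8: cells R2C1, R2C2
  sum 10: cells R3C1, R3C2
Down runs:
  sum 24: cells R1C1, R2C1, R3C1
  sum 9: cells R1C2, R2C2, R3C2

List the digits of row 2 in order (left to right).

24 in 3 cells must be {7,8,9}.
The 15 across and the 9 down share only 6, so R1C2 = 6.
The 8 across and the 24 down share only 7, so R2C1 = 7.
R2C2 = 8 − 7 = 1 completes the 8 across.
R3C2 = 9 − 7 = 2 completes the 9 down.
R1C1 = 15 − 6 = 9 completes the 15 across.
R3C1 = 10 − 2 = 8 completes the 10 across.

7 1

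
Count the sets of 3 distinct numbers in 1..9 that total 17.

7

3 distinct digits from 1–9 sum between 6 and 24.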